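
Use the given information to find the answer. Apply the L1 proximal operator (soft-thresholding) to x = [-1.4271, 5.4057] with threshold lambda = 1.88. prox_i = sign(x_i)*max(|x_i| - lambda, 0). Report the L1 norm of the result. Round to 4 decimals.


Soft-thresholding with lambda = 1.88:
prox(-1.4271) = sign(-1.4271)*max(|-1.4271| - 1.88, 0) = 0.0
prox(5.4057) = sign(5.4057)*max(|5.4057| - 1.88, 0) = 3.5257
prox(x) = [0.0, 3.5257]
||prox(x)||_1 = 0.0 + 3.5257 = 3.5257


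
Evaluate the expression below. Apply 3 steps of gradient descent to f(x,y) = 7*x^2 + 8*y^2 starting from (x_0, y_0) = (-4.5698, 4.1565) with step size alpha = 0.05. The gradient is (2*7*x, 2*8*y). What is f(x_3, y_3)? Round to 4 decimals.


Gradient descent on f(x,y) = 7*x^2 + 8*y^2.
Starting point: (-4.5698, 4.1565), alpha = 0.05
Step 1: grad_x = 2*7*-4.5698 = -63.9772, grad_y = 2*8*4.1565 = 66.504
  x_1 = -4.5698 - 0.05*-63.9772 = -1.3709
  y_1 = 4.1565 - 0.05*66.504 = 0.8313
Step 2: grad_x = 2*7*-1.3709 = -19.1932, grad_y = 2*8*0.8313 = 13.3008
  x_2 = -1.3709 - 0.05*-19.1932 = -0.4113
  y_2 = 0.8313 - 0.05*13.3008 = 0.1663
Step 3: grad_x = 2*7*-0.4113 = -5.7579, grad_y = 2*8*0.1663 = 2.6602
  x_3 = -0.4113 - 0.05*-5.7579 = -0.1234
  y_3 = 0.1663 - 0.05*2.6602 = 0.0333
f(-0.1234, 0.0333) = 7*(-0.1234)^2 + 8*0.0333^2 = 0.1154


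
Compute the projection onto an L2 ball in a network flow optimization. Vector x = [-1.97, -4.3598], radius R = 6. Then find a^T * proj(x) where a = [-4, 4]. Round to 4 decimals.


Step 1: Compute ||x|| (intermediates to 6 decimals).
||x|| = sqrt((-1.97)^2 + (-4.3598)^2) = 4.784219
Step 2: Project.
Since ||x|| <= R, proj = x (no scaling needed).
proj(x) = [-1.97, -4.3598]
Step 3: Dot product.
a^T * proj(x) = -4*(-1.97) + 4*(-4.3598) = -9.5592


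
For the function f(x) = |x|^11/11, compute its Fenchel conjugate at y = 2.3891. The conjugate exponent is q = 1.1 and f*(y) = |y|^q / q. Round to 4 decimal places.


The conjugate exponent q satisfies 1/p + 1/q = 1.
p = 11, so q = 11/(11 - 1) = 1.1
|y|^q = 2.3891^1.1 = 2.6065
f*(2.3891) = 2.6065 / 1.1 = 2.3695


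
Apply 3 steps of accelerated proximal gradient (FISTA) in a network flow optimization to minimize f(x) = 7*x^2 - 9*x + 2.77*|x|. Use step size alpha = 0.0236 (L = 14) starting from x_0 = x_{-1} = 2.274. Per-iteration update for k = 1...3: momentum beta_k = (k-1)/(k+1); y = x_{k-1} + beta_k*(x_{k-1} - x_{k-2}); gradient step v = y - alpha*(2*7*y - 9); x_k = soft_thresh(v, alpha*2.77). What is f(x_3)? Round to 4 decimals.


FISTA on f(x) = 7*x^2 - 9*x + 2.77*|x|
L = 14, alpha = 0.0236
Iteration 1: beta = 0.0, y = 2.274 + 0.0*(2.274 - 2.274) = 2.274
  grad(y) = 22.836, v = y - alpha*grad = 1.7351
  prox(v) = soft_thresh(1.7351, 0.0654) = 1.6697
Iteration 2: beta = 0.3333, y = 1.6697 + 0.3333*(1.6697 - 2.274) = 1.4683
  grad(y) = 11.5557, v = y - alpha*grad = 1.1955
  prox(v) = soft_thresh(1.1955, 0.0654) = 1.1302
Iteration 3: beta = 0.5, y = 1.1302 + 0.5*(1.1302 - 1.6697) = 0.8604
  grad(y) = 3.0458, v = y - alpha*grad = 0.7885
  prox(v) = soft_thresh(0.7885, 0.0654) = 0.7232
f(x_3) = 7*0.7232^2 - 9*0.7232 + 2.77*|0.7232| = -0.8445


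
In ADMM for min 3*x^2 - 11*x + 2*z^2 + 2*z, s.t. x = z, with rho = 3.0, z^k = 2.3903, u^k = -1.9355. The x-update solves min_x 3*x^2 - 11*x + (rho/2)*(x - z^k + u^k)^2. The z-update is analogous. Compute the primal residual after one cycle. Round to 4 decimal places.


ADMM iteration with rho = 3.0, z^k = 2.3903, u^k = -1.9355
Step 1: x-update.
Minimize 3*x^2 - 11*x + (3.0/2)*(x - 2.3903 - 1.9355)^2
FOC: (2*3 + 3.0)*x = 11 + 3.0*(2.3903 + 1.9355)
x^{k+1} = 2.6642
Step 2: z-update.
Minimize 2*z^2 + 2*z + (3.0/2)*(2.6642 - z - 1.9355)^2
FOC: (2*2 + 3.0)*z = -2 + 3.0*(2.6642 - 1.9355)
z^{k+1} = 0.0266
Step 3: u-update.
u^{k+1} = -1.9355 + 2.6642 - 0.0266 = 0.7021
Step 4: Primal residual = |2.6642 - 0.0266| = 2.6376


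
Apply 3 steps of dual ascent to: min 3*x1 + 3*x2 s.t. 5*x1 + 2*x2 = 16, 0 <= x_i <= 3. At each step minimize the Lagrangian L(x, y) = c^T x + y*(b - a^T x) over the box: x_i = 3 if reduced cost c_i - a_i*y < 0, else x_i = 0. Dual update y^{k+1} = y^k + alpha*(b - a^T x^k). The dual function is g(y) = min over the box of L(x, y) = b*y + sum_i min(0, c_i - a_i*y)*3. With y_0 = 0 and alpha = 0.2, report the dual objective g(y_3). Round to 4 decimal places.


Dual ascent for LP: min 3*x1 + 3*x2, 5*x1 + 2*x2 = 16, 0 <= x_i <= 3
Step 1: y^k = 0.0, reduced costs: (3.0, 3.0)
  x^k = (0.0, 0.0), subgradient = b - a^T x = 16.0
  y^{k+1} = 0.0 + 0.2*16.0 = 3.2
Step 2: y^k = 3.2, reduced costs: (-13.0, -3.4)
  x^k = (3.0, 3.0), subgradient = b - a^T x = -5.0
  y^{k+1} = 3.2 + 0.2*-5.0 = 2.2
Step 3: y^k = 2.2, reduced costs: (-8.0, -1.4)
  x^k = (3.0, 3.0), subgradient = b - a^T x = -5.0
  y^{k+1} = 2.2 + 0.2*-5.0 = 1.2
Dual objective at y_3 = 1.2: reduced costs (-3.0, 0.6), box minimizer x = (3.0, 0.0)
g(y_3) = b*y + (c1 - a1*y)*x1 + (c2 - a2*y)*x2 = 16*1.2 + (-3.0)*3.0 + 0.6*0.0 = 19.2 - 9.0 + 0.0 = 10.2


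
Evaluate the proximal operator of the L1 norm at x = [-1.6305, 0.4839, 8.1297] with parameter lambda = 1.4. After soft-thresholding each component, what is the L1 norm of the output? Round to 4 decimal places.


Soft-thresholding with lambda = 1.4:
prox(-1.6305) = sign(-1.6305)*max(|-1.6305| - 1.4, 0) = -0.2305
prox(0.4839) = sign(0.4839)*max(|0.4839| - 1.4, 0) = 0.0
prox(8.1297) = sign(8.1297)*max(|8.1297| - 1.4, 0) = 6.7297
prox(x) = [-0.2305, 0.0, 6.7297]
||prox(x)||_1 = 0.2305 + 0.0 + 6.7297 = 6.9602


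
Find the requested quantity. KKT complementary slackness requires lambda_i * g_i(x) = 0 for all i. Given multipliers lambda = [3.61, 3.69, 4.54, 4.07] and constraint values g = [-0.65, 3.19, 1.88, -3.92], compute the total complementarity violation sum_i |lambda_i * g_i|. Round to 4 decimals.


KKT complementary slackness check:
lambda_1 * g_1 = 3.61 * -0.65 = -2.3465
lambda_2 * g_2 = 3.69 * 3.19 = 11.7711
lambda_3 * g_3 = 4.54 * 1.88 = 8.5352
lambda_4 * g_4 = 4.07 * -3.92 = -15.9544
Total violation = 2.3465 + 11.7711 + 8.5352 + 15.9544 = 38.6072


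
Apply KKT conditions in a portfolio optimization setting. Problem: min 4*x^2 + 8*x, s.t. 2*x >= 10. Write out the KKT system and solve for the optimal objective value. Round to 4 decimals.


Step 1: Try lambda = 0 (constraint inactive).
x_unc = -8/(2*4) = -1.0
Check: 2*-1.0 = -2.0 < 10 -- violated!
Step 2: Constraint must be active: 2*x = 10
x* = 10/2 = 5.0
lambda = (2*4*5.0 + 8)/2 = 24.0
Step 3: Compute optimal value.
f(x*) = 4*5.0^2 + 8*5.0 = 140.0


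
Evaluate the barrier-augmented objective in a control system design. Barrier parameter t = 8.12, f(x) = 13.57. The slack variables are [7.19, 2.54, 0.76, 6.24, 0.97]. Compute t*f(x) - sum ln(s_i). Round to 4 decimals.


Step 1: Compute log-barrier.
ln values: [1.9727, 0.9322, -0.2744, 1.831, -0.0305]
phi = -(1.9727 + 0.9322 - 0.2744 + 1.831 - 0.0305) = -4.4309
Step 2: Compute augmented objective.
t*f(x) = 8.12*13.57 = 110.1884
Total = 110.1884 - 4.4309 = 105.7575


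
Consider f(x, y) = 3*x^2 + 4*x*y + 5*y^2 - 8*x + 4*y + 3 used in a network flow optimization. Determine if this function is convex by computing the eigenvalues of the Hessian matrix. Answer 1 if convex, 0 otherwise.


The Hessian of f(x,y) = 3*x^2 + 4*x*y + 5*y^2 - 8*x + 4*y + 3 is:
H = [[6, 4], [4, 10]]
Trace = 6 + 10 = 16
Determinant = 6*10 - (4)^2 = 44
Discriminant = (16)^2 - 4*44 = 80.0
Eigenvalues: lambda_1 = 3.5279, lambda_2 = 12.4721
The function is convex.

1


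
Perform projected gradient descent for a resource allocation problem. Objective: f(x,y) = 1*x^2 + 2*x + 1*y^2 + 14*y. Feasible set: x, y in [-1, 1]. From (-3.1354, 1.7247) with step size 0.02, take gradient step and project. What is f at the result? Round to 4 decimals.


Step 1: Compute gradient at (-3.1354, 1.7247).
grad_x = 2*1*-3.1354 + 2 = -4.2708
grad_y = 2*1*1.7247 + 14 = 17.4494
Step 2: Gradient step.
x_raw = -3.1354 - 0.02*-4.2708 = -3.05
y_raw = 1.7247 - 0.02*17.4494 = 1.3757
Step 3: Project onto [-1, 1].
x_proj = clip(-3.05) = -1.0
y_proj = clip(1.3757) = 1.0
Step 4: Evaluate f.
f(-1.0, 1.0) = 14.0


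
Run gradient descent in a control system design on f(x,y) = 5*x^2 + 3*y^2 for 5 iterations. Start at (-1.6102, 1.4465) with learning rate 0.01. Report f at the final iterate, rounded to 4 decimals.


Gradient descent on f(x,y) = 5*x^2 + 3*y^2.
Starting point: (-1.6102, 1.4465), alpha = 0.01
Step 1: grad_x = 2*5*-1.6102 = -16.102, grad_y = 2*3*1.4465 = 8.679
  x_1 = -1.6102 - 0.01*-16.102 = -1.4492
  y_1 = 1.4465 - 0.01*8.679 = 1.3597
Step 2: grad_x = 2*5*-1.4492 = -14.4918, grad_y = 2*3*1.3597 = 8.1583
  x_2 = -1.4492 - 0.01*-14.4918 = -1.3043
  y_2 = 1.3597 - 0.01*8.1583 = 1.2781
Step 3: grad_x = 2*5*-1.3043 = -13.0426, grad_y = 2*3*1.2781 = 7.6688
  x_3 = -1.3043 - 0.01*-13.0426 = -1.1738
  y_3 = 1.2781 - 0.01*7.6688 = 1.2014
Step 4: grad_x = 2*5*-1.1738 = -11.7384, grad_y = 2*3*1.2014 = 7.2086
  x_4 = -1.1738 - 0.01*-11.7384 = -1.0565
  y_4 = 1.2014 - 0.01*7.2086 = 1.1294
Step 5: grad_x = 2*5*-1.0565 = -10.5645, grad_y = 2*3*1.1294 = 6.7761
  x_5 = -1.0565 - 0.01*-10.5645 = -0.9508
  y_5 = 1.1294 - 0.01*6.7761 = 1.0616
f(-0.9508, 1.0616) = 5*(-0.9508)^2 + 3*1.0616^2 = 7.9011


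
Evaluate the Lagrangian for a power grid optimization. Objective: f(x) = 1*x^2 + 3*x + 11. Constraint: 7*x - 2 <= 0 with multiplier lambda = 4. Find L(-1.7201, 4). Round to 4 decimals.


Step 1: Evaluate f(x).
f(-1.7201) = 1*(-1.7201)^2 + 3*(-1.7201) + 11 = 8.7984
Step 2: Evaluate g(x).
g(-1.7201) = 7*-1.7201 - 2 = -14.0407
Step 3: Compute Lagrangian.
L = 8.7984 + 4*-14.0407 = -47.3644


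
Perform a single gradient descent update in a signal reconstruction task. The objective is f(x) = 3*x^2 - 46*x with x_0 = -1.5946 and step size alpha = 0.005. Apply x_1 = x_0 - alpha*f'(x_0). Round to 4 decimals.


We compute the gradient at x_0 and apply the update.
f'(x) = 6*x - 46
f'(-1.5946) = 6*-1.5946 - 46 = -55.5676
x_1 = -1.5946 - 0.005*-55.5676 = -1.3168


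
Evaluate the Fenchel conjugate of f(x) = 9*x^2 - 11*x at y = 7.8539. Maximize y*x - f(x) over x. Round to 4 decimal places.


f*(y) = sup_x {y*x - a*x^2 - b*x} = sup_x {(y-b)*x - a*x^2}
FOC: (y - b) - 2a*x = 0 => x* = (y - b)/(2a)
x* = (7.8539 + 11)/(2*9) = 1.0474
f*(7.8539) = (y-b)^2/(4a) = (7.8539 + 11)^2/(4*9)
= 355.4695/36 = 9.8742


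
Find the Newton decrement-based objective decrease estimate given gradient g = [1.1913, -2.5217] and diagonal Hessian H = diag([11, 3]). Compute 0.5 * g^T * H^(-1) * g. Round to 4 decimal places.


Step 1: H is diagonal, so H^(-1) * g = [0.1083, -0.8406].
Step 2: g^T H^(-1) g = sum_i g_i^2 / H_ii
  = (1.1913)^2/11 + (-2.5217)^2/3
  = 0.129 + 2.1197 = 2.2487
Step 3: Objective decrease = 0.5 * g^T H^(-1) g = 1.1243


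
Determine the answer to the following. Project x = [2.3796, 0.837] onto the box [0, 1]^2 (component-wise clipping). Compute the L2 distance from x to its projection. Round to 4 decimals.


Project each component onto [0, 1].
clip(2.3796) = 1.0, clip(0.837) = 0.837
Projection = [1.0, 0.837]
Squared diffs: [1.9033, 0.0]
Distance = sqrt(1.9033) = 1.3796


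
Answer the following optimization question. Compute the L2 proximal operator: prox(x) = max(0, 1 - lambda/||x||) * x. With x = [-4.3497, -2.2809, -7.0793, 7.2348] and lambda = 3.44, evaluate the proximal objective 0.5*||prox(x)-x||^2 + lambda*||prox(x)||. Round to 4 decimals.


Step 1: Compute ||x||.
||x|| = 11.2508
Step 2: Compute scaling factor.
scale = max(0, 1 - 3.44/11.2508) = 0.6942
Step 3: prox(x) = [-3.0198, -1.5835, -4.9148, 5.0227]
||prox(x)|| = 7.8108
Step 4: Proximal objective.
0.5*||prox-x||^2 = 5.9168
lambda*||prox|| = 26.8692
Total = 32.7861


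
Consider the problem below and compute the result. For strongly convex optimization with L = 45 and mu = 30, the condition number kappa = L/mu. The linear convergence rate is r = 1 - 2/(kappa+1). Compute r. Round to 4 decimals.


Step 1: Compute the condition number.
kappa = L/mu = 45/30 = 1.5
Step 2: Compute the convergence rate.
r = 1 - 2/(kappa + 1) = 1 - 2*mu/(L + mu) = (L - mu)/(L + mu) = 15/75 = 0.2


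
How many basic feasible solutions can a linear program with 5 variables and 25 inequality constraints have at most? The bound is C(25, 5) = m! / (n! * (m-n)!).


Each vertex corresponds to some choice of n active constraints out of m, so the number of vertices is at most C(m, n) = m! / (n!(m-n)!).
m = 25, n = 5
Numerator: 25 * 24 * 23 * 22 * 21
Denominator: 5! = 120
C(25, 5) = 53130


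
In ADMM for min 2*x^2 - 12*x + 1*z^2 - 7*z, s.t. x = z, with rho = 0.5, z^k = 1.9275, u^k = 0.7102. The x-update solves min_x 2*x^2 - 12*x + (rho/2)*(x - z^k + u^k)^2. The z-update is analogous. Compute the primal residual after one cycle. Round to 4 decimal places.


ADMM iteration with rho = 0.5, z^k = 1.9275, u^k = 0.7102
Step 1: x-update.
Minimize 2*x^2 - 12*x + (0.5/2)*(x - 1.9275 + 0.7102)^2
FOC: (2*2 + 0.5)*x = 12 + 0.5*(1.9275 - 0.7102)
x^{k+1} = 2.8019
Step 2: z-update.
Minimize 1*z^2 - 7*z + (0.5/2)*(2.8019 - z + 0.7102)^2
FOC: (2*1 + 0.5)*z = 7 + 0.5*(2.8019 + 0.7102)
z^{k+1} = 3.5024
Step 3: u-update.
u^{k+1} = 0.7102 + 2.8019 - 3.5024 = 0.0097
Step 4: Primal residual = |2.8019 - 3.5024| = 0.7005


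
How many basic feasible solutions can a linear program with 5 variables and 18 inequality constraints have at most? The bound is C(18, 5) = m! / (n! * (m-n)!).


Each vertex corresponds to some choice of n active constraints out of m, so the number of vertices is at most C(m, n) = m! / (n!(m-n)!).
m = 18, n = 5
Numerator: 18 * 17 * 16 * 15 * 14
Denominator: 5! = 120
C(18, 5) = 8568


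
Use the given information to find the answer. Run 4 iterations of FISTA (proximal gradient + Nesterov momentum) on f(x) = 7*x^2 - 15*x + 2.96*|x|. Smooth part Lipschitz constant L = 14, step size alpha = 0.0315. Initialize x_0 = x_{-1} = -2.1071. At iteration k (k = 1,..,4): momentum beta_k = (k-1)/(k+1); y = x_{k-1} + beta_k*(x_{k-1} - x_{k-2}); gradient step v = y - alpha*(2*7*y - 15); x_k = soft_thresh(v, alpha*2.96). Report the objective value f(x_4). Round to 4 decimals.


FISTA on f(x) = 7*x^2 - 15*x + 2.96*|x|
L = 14, alpha = 0.0315
Iteration 1: beta = 0.0, y = -2.1071 + 0.0*(-2.1071 + 2.1071) = -2.1071
  grad(y) = -44.4994, v = y - alpha*grad = -0.7054
  prox(v) = soft_thresh(-0.7054, 0.0932) = -0.6121
Iteration 2: beta = 0.3333, y = -0.6121 + 0.3333*(-0.6121 + 2.1071) = -0.1138
  grad(y) = -16.5933, v = y - alpha*grad = 0.4089
  prox(v) = soft_thresh(0.4089, 0.0932) = 0.3156
Iteration 3: beta = 0.5, y = 0.3156 + 0.5*(0.3156 + 0.6121) = 0.7795
  grad(y) = -4.0866, v = y - alpha*grad = 0.9083
  prox(v) = soft_thresh(0.9083, 0.0932) = 0.815
Iteration 4: beta = 0.6, y = 0.815 + 0.6*(0.815 - 0.3156) = 1.1146
  grad(y) = 0.605, v = y - alpha*grad = 1.0956
  prox(v) = soft_thresh(1.0956, 0.0932) = 1.0023
f(x_4) = 7*1.0023^2 - 15*1.0023 + 2.96*|1.0023| = -5.0354


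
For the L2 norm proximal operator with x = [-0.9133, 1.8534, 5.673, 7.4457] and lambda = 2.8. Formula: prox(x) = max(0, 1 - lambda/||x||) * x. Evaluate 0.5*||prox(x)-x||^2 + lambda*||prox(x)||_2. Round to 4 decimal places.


Step 1: Compute ||x||.
||x|| = 9.586
Step 2: Compute scaling factor.
scale = max(0, 1 - 2.8/9.586) = 0.7079
Step 3: prox(x) = [-0.6465, 1.312, 4.016, 5.2709]
||prox(x)|| = 6.786
Step 4: Proximal objective.
0.5*||prox-x||^2 = 3.92
lambda*||prox|| = 19.0008
Total = 22.9207


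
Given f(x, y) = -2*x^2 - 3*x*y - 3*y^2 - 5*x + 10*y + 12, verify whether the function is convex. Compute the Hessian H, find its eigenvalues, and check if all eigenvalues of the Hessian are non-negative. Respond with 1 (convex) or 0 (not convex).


The Hessian of f(x,y) = -2*x^2 - 3*x*y - 3*y^2 - 5*x + 10*y + 12 is:
H = [[-4, -3], [-3, -6]]
Trace = -4 - 6 = -10
Determinant = -4*-6 - (-3)^2 = 15
Discriminant = (-10)^2 - 4*15 = 40.0
Eigenvalues: lambda_1 = -8.1623, lambda_2 = -1.8377
The function is not convex.

0


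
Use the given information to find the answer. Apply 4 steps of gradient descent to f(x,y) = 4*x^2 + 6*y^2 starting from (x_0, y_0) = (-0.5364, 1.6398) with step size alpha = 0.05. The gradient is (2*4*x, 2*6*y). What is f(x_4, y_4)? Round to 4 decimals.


Gradient descent on f(x,y) = 4*x^2 + 6*y^2.
Starting point: (-0.5364, 1.6398), alpha = 0.05
Step 1: grad_x = 2*4*-0.5364 = -4.2912, grad_y = 2*6*1.6398 = 19.6776
  x_1 = -0.5364 - 0.05*-4.2912 = -0.3218
  y_1 = 1.6398 - 0.05*19.6776 = 0.6559
Step 2: grad_x = 2*4*-0.3218 = -2.5747, grad_y = 2*6*0.6559 = 7.871
  x_2 = -0.3218 - 0.05*-2.5747 = -0.1931
  y_2 = 0.6559 - 0.05*7.871 = 0.2624
Step 3: grad_x = 2*4*-0.1931 = -1.5448, grad_y = 2*6*0.2624 = 3.1484
  x_3 = -0.1931 - 0.05*-1.5448 = -0.1159
  y_3 = 0.2624 - 0.05*3.1484 = 0.1049
Step 4: grad_x = 2*4*-0.1159 = -0.9269, grad_y = 2*6*0.1049 = 1.2594
  x_4 = -0.1159 - 0.05*-0.9269 = -0.0695
  y_4 = 0.1049 - 0.05*1.2594 = 0.042
f(-0.0695, 0.042) = 4*(-0.0695)^2 + 6*0.042^2 = 0.0299


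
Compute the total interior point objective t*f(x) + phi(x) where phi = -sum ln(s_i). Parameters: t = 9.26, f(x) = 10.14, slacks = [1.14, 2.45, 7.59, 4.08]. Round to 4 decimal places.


Step 1: Compute log-barrier.
ln values: [0.131, 0.8961, 2.0268, 1.4061]
phi = -(0.131 + 0.8961 + 2.0268 + 1.4061) = -4.46
Step 2: Compute augmented objective.
t*f(x) = 9.26*10.14 = 93.8964
Total = 93.8964 - 4.46 = 89.4364


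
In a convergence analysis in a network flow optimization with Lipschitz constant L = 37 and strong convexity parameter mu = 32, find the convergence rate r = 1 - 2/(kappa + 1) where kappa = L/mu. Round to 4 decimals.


Step 1: Compute the condition number.
kappa = L/mu = 37/32 = 1.1563
Step 2: Compute the convergence rate.
r = 1 - 2/(kappa + 1) = 1 - 2*mu/(L + mu) = (L - mu)/(L + mu) = 5/69 = 0.0725


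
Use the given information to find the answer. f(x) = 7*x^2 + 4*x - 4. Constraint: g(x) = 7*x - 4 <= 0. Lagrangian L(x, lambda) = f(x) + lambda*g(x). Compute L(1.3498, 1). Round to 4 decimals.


Step 1: Evaluate f(x).
f(1.3498) = 7*1.3498^2 + 4*1.3498 - 4 = 14.1529
Step 2: Evaluate g(x).
g(1.3498) = 7*1.3498 - 4 = 5.4486
Step 3: Compute Lagrangian.
L = 14.1529 + 1*5.4486 = 19.6015


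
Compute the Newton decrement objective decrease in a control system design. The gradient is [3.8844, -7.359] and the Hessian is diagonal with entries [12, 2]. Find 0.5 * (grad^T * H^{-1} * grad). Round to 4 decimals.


Step 1: H is diagonal, so H^(-1) * g = [0.3237, -3.6795].
Step 2: g^T H^(-1) g = sum_i g_i^2 / H_ii
  = (3.8844)^2/12 + (-7.359)^2/2
  = 1.2574 + 27.0774 = 28.3348
Step 3: Objective decrease = 0.5 * g^T H^(-1) g = 14.1674


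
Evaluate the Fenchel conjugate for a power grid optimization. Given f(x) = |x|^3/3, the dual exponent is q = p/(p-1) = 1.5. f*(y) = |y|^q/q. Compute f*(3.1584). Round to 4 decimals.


The conjugate exponent q satisfies 1/p + 1/q = 1.
p = 3, so q = 3/(3 - 1) = 1.5
|y|^q = 3.1584^1.5 = 5.6131
f*(3.1584) = 5.6131 / 1.5 = 3.742


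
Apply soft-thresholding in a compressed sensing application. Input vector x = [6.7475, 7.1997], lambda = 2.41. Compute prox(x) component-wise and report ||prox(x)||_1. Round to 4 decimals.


Soft-thresholding with lambda = 2.41:
prox(6.7475) = sign(6.7475)*max(|6.7475| - 2.41, 0) = 4.3375
prox(7.1997) = sign(7.1997)*max(|7.1997| - 2.41, 0) = 4.7897
prox(x) = [4.3375, 4.7897]
||prox(x)||_1 = 4.3375 + 4.7897 = 9.1272


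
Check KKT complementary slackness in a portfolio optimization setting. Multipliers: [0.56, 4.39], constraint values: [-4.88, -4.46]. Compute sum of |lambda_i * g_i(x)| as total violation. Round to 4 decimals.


KKT complementary slackness check:
lambda_1 * g_1 = 0.56 * -4.88 = -2.7328
lambda_2 * g_2 = 4.39 * -4.46 = -19.5794
Total violation = 2.7328 + 19.5794 = 22.3122


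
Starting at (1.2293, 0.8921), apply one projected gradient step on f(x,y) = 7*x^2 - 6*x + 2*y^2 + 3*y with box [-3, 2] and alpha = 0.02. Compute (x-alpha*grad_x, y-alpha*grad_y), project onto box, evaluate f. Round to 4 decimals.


Step 1: Compute gradient at (1.2293, 0.8921).
grad_x = 2*7*1.2293 - 6 = 11.2102
grad_y = 2*2*0.8921 + 3 = 6.5684
Step 2: Gradient step.
x_raw = 1.2293 - 0.02*11.2102 = 1.0051
y_raw = 0.8921 - 0.02*6.5684 = 0.7607
Step 3: Project onto [-3, 2].
x_proj = clip(1.0051) = 1.0051
y_proj = clip(0.7607) = 0.7607
Step 4: Evaluate f.
f(1.0051, 0.7607) = 4.4806


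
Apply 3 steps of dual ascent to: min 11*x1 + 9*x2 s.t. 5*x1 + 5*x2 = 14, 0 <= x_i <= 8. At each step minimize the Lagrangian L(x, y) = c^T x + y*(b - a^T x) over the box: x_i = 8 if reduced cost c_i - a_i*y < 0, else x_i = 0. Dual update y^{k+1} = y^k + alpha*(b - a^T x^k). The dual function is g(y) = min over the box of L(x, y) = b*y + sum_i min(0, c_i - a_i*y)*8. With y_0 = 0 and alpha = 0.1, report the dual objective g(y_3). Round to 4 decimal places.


Dual ascent for LP: min 11*x1 + 9*x2, 5*x1 + 5*x2 = 14, 0 <= x_i <= 8
Step 1: y^k = 0.0, reduced costs: (11.0, 9.0)
  x^k = (0.0, 0.0), subgradient = b - a^T x = 14.0
  y^{k+1} = 0.0 + 0.1*14.0 = 1.4
Step 2: y^k = 1.4, reduced costs: (4.0, 2.0)
  x^k = (0.0, 0.0), subgradient = b - a^T x = 14.0
  y^{k+1} = 1.4 + 0.1*14.0 = 2.8
Step 3: y^k = 2.8, reduced costs: (-3.0, -5.0)
  x^k = (8.0, 8.0), subgradient = b - a^T x = -66.0
  y^{k+1} = 2.8 + 0.1*-66.0 = -3.8
Dual objective at y_3 = -3.8: reduced costs (30.0, 28.0), box minimizer x = (0.0, 0.0)
g(y_3) = b*y + (c1 - a1*y)*x1 + (c2 - a2*y)*x2 = 14*(-3.8) + 30.0*0.0 + 28.0*0.0 = -53.2 + 0.0 + 0.0 = -53.2


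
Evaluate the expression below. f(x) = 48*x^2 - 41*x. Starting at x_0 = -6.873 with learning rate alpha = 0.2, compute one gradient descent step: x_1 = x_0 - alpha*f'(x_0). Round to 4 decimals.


We compute the gradient at x_0 and apply the update.
f'(x) = 96*x - 41
f'(-6.873) = 96*-6.873 - 41 = -700.808
x_1 = -6.873 - 0.2*-700.808 = 133.2886


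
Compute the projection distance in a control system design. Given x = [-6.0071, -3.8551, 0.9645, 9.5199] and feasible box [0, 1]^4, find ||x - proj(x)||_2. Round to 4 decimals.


Project each component onto [0, 1].
clip(-6.0071) = 0.0, clip(-3.8551) = 0.0, clip(0.9645) = 0.9645, clip(9.5199) = 1.0
Projection = [0.0, 0.0, 0.9645, 1.0]
Squared diffs: [36.0853, 14.8618, 0.0, 72.5887]
Distance = sqrt(123.5358) = 11.1147


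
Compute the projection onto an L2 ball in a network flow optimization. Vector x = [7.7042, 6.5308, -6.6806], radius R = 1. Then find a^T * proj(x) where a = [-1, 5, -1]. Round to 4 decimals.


Step 1: Compute ||x|| (intermediates to 6 decimals).
||x|| = sqrt(7.7042^2 + 6.5308^2 + (-6.6806)^2) = 12.109354
Step 2: Project.
Since ||x|| > R, scale = R/||x|| = 1/12.109354 = 0.082581, proj(x) = scale * x
proj(x) = [0.636221, 0.53932, -0.551691]
Step 3: Dot product.
a^T * proj(x) = -1*0.636221 + 5*0.53932 - 1*(-0.551691) = 2.6121


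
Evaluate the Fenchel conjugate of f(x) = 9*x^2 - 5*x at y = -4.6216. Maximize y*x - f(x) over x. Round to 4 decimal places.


f*(y) = sup_x {y*x - a*x^2 - b*x} = sup_x {(y-b)*x - a*x^2}
FOC: (y - b) - 2a*x = 0 => x* = (y - b)/(2a)
x* = (-4.6216 + 5)/(2*9) = 0.021
f*(-4.6216) = (y-b)^2/(4a) = (-4.6216 + 5)^2/(4*9)
= 0.1432/36 = 0.004


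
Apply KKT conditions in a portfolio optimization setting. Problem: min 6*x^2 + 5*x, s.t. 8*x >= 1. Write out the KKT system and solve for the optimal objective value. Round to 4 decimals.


Step 1: Try lambda = 0 (constraint inactive).
x_unc = -5/(2*6) = -0.4167
Check: 8*-0.4167 = -3.3336 < 1 -- violated!
Step 2: Constraint must be active: 8*x = 1
x* = 1/8 = 0.125
lambda = (2*6*0.125 + 5)/8 = 0.8125
Step 3: Compute optimal value.
f(x*) = 6*0.125^2 + 5*0.125 = 0.7188


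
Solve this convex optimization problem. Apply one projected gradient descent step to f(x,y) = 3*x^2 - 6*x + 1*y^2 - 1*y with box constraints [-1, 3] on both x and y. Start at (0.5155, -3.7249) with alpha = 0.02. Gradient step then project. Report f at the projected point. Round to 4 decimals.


Step 1: Compute gradient at (0.5155, -3.7249).
grad_x = 2*3*0.5155 - 6 = -2.907
grad_y = 2*1*-3.7249 - 1 = -8.4498
Step 2: Gradient step.
x_raw = 0.5155 - 0.02*-2.907 = 0.5736
y_raw = -3.7249 - 0.02*-8.4498 = -3.5559
Step 3: Project onto [-1, 3].
x_proj = clip(0.5736) = 0.5736
y_proj = clip(-3.5559) = -1.0
Step 4: Evaluate f.
f(0.5736, -1.0) = -0.4547


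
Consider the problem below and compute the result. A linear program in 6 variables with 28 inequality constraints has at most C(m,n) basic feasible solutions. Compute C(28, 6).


Each vertex corresponds to some choice of n active constraints out of m, so the number of vertices is at most C(m, n) = m! / (n!(m-n)!).
m = 28, n = 6
Numerator: 28 * 27 * 26 * 25 * 24 * 23
Denominator: 6! = 720
C(28, 6) = 376740


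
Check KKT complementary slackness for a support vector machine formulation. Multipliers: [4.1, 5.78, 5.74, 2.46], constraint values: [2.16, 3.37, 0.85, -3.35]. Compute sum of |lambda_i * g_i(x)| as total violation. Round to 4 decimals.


KKT complementary slackness check:
lambda_1 * g_1 = 4.1 * 2.16 = 8.856
lambda_2 * g_2 = 5.78 * 3.37 = 19.4786
lambda_3 * g_3 = 5.74 * 0.85 = 4.879
lambda_4 * g_4 = 2.46 * -3.35 = -8.241
Total violation = 8.856 + 19.4786 + 4.879 + 8.241 = 41.4546


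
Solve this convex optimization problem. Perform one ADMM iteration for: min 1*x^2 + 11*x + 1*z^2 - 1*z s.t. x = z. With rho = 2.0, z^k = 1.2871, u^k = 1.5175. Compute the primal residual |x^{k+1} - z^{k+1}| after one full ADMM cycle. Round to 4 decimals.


ADMM iteration with rho = 2.0, z^k = 1.2871, u^k = 1.5175
Step 1: x-update.
Minimize 1*x^2 + 11*x + (2.0/2)*(x - 1.2871 + 1.5175)^2
FOC: (2*1 + 2.0)*x = -11 + 2.0*(1.2871 - 1.5175)
x^{k+1} = -2.8652
Step 2: z-update.
Minimize 1*z^2 - 1*z + (2.0/2)*(-2.8652 - z + 1.5175)^2
FOC: (2*1 + 2.0)*z = 1 + 2.0*(-2.8652 + 1.5175)
z^{k+1} = -0.4239
Step 3: u-update.
u^{k+1} = 1.5175 - 2.8652 + 0.4239 = -0.9239
Step 4: Primal residual = |-2.8652 + 0.4239| = 2.4414


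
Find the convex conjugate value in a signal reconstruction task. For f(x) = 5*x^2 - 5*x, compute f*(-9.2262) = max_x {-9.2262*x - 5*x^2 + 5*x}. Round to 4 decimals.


f*(y) = sup_x {y*x - a*x^2 - b*x} = sup_x {(y-b)*x - a*x^2}
FOC: (y - b) - 2a*x = 0 => x* = (y - b)/(2a)
x* = (-9.2262 + 5)/(2*5) = -0.4226
f*(-9.2262) = (y-b)^2/(4a) = (-9.2262 + 5)^2/(4*5)
= 17.8608/20 = 0.893


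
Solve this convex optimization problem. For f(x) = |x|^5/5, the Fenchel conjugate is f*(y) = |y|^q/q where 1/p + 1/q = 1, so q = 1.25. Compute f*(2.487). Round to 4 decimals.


The conjugate exponent q satisfies 1/p + 1/q = 1.
p = 5, so q = 5/(5 - 1) = 1.25
|y|^q = 2.487^1.25 = 3.1232
f*(2.487) = 3.1232 / 1.25 = 2.4985


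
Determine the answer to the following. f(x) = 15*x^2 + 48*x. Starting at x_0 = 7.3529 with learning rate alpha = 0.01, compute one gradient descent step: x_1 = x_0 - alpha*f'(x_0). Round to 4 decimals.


We compute the gradient at x_0 and apply the update.
f'(x) = 30*x + 48
f'(7.3529) = 30*7.3529 + 48 = 268.587
x_1 = 7.3529 - 0.01*268.587 = 4.667


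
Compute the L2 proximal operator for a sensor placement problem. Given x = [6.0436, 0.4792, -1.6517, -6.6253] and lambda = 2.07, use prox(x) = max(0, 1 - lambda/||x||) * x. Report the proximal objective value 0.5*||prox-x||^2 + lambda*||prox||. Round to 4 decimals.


Step 1: Compute ||x||.
||x|| = 9.1311
Step 2: Compute scaling factor.
scale = max(0, 1 - 2.07/9.1311) = 0.7733
Step 3: prox(x) = [4.6735, 0.3706, -1.2773, -5.1234]
||prox(x)|| = 7.0611
Step 4: Proximal objective.
0.5*||prox-x||^2 = 2.1425
lambda*||prox|| = 14.6165
Total = 16.759


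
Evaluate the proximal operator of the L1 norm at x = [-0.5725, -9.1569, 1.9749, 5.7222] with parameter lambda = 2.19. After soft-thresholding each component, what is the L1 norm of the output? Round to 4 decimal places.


Soft-thresholding with lambda = 2.19:
prox(-0.5725) = sign(-0.5725)*max(|-0.5725| - 2.19, 0) = 0.0
prox(-9.1569) = sign(-9.1569)*max(|-9.1569| - 2.19, 0) = -6.9669
prox(1.9749) = sign(1.9749)*max(|1.9749| - 2.19, 0) = 0.0
prox(5.7222) = sign(5.7222)*max(|5.7222| - 2.19, 0) = 3.5322
prox(x) = [0.0, -6.9669, 0.0, 3.5322]
||prox(x)||_1 = 0.0 + 6.9669 + 0.0 + 3.5322 = 10.4991


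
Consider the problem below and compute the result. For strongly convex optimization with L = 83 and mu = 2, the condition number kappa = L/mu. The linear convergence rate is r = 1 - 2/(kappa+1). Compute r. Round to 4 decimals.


Step 1: Compute the condition number.
kappa = L/mu = 83/2 = 41.5
Step 2: Compute the convergence rate.
r = 1 - 2/(kappa + 1) = 1 - 2*mu/(L + mu) = (L - mu)/(L + mu) = 81/85 = 0.9529


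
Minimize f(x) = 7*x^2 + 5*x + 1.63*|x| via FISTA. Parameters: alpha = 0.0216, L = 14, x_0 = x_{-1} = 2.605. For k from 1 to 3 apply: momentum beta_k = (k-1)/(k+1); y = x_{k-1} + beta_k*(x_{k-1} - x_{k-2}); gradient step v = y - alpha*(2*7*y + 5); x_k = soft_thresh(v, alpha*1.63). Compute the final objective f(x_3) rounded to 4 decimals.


FISTA on f(x) = 7*x^2 + 5*x + 1.63*|x|
L = 14, alpha = 0.0216
Iteration 1: beta = 0.0, y = 2.605 + 0.0*(2.605 - 2.605) = 2.605
  grad(y) = 41.47, v = y - alpha*grad = 1.7092
  prox(v) = soft_thresh(1.7092, 0.0352) = 1.674
Iteration 2: beta = 0.3333, y = 1.674 + 0.3333*(1.674 - 2.605) = 1.3637
  grad(y) = 24.0921, v = y - alpha*grad = 0.8433
  prox(v) = soft_thresh(0.8433, 0.0352) = 0.8081
Iteration 3: beta = 0.5, y = 0.8081 + 0.5*(0.8081 - 1.674) = 0.3752
  grad(y) = 10.2523, v = y - alpha*grad = 0.1537
  prox(v) = soft_thresh(0.1537, 0.0352) = 0.1185
f(x_3) = 7*0.1185^2 + 5*0.1185 + 1.63*|0.1185| = 0.884


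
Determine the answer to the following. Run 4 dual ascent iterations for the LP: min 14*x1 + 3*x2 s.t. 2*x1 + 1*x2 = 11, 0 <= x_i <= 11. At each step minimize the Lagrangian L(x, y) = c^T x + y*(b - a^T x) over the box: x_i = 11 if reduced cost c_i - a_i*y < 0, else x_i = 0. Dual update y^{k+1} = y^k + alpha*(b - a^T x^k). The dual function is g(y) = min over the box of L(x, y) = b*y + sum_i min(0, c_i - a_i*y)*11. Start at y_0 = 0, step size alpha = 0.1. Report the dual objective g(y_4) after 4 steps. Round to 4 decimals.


Dual ascent for LP: min 14*x1 + 3*x2, 2*x1 + 1*x2 = 11, 0 <= x_i <= 11
Step 1: y^k = 0.0, reduced costs: (14.0, 3.0)
  x^k = (0.0, 0.0), subgradient = b - a^T x = 11.0
  y^{k+1} = 0.0 + 0.1*11.0 = 1.1
Step 2: y^k = 1.1, reduced costs: (11.8, 1.9)
  x^k = (0.0, 0.0), subgradient = b - a^T x = 11.0
  y^{k+1} = 1.1 + 0.1*11.0 = 2.2
Step 3: y^k = 2.2, reduced costs: (9.6, 0.8)
  x^k = (0.0, 0.0), subgradient = b - a^T x = 11.0
  y^{k+1} = 2.2 + 0.1*11.0 = 3.3
Step 4: y^k = 3.3, reduced costs: (7.4, -0.3)
  x^k = (0.0, 11.0), subgradient = b - a^T x = 0.0
  y^{k+1} = 3.3 + 0.1*0.0 = 3.3
Dual objective at y_4 = 3.3: reduced costs (7.4, -0.3), box minimizer x = (0.0, 11.0)
g(y_4) = b*y + (c1 - a1*y)*x1 + (c2 - a2*y)*x2 = 11*3.3 + 7.4*0.0 + (-0.3)*11.0 = 36.3 + 0.0 - 3.3 = 33.0


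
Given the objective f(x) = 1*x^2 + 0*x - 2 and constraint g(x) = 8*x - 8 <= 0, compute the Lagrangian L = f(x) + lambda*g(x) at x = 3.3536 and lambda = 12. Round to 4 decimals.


Step 1: Evaluate f(x).
f(3.3536) = 1*3.3536^2 + 0*3.3536 - 2 = 9.2466
Step 2: Evaluate g(x).
g(3.3536) = 8*3.3536 - 8 = 18.8288
Step 3: Compute Lagrangian.
L = 9.2466 + 12*18.8288 = 235.1922


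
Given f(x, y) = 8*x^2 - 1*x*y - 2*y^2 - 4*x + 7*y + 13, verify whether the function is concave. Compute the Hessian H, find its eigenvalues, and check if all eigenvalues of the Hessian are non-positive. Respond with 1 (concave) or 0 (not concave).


The Hessian of f(x,y) = 8*x^2 - 1*x*y - 2*y^2 - 4*x + 7*y + 13 is:
H = [[16, -1], [-1, -4]]
Trace = 16 - 4 = 12
Determinant = 16*-4 - (-1)^2 = -65
Discriminant = (12)^2 - 4*-65 = 404.0
Eigenvalues: lambda_1 = -4.0499, lambda_2 = 16.0499
The function is not concave.

0


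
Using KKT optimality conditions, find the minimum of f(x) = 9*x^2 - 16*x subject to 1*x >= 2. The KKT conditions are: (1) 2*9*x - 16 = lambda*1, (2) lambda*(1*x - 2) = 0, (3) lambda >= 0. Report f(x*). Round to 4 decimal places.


Step 1: Try lambda = 0 (constraint inactive).
x_unc = 16/(2*9) = 0.8889
Check: 1*0.8889 = 0.8889 < 2 -- violated!
Step 2: Constraint must be active: 1*x = 2
x* = 2/1 = 2.0
lambda = (2*9*2.0 - 16)/1 = 20.0
Step 3: Compute optimal value.
f(x*) = 9*2.0^2 - 16*2.0 = 4.0


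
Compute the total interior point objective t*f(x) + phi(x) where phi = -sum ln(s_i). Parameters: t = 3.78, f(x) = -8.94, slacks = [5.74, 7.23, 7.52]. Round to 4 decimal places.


Step 1: Compute log-barrier.
ln values: [1.7475, 1.9782, 2.0176]
phi = -(1.7475 + 1.9782 + 2.0176) = -5.7433
Step 2: Compute augmented objective.
t*f(x) = 3.78*-8.94 = -33.7932
Total = -33.7932 - 5.7433 = -39.5365


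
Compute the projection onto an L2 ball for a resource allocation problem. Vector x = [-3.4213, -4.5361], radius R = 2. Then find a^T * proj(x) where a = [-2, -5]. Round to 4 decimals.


Step 1: Compute ||x|| (intermediates to 6 decimals).
||x|| = sqrt((-3.4213)^2 + (-4.5361)^2) = 5.681681
Step 2: Project.
Since ||x|| > R, scale = R/||x|| = 2/5.681681 = 0.352008, proj(x) = scale * x
proj(x) = [-1.204325, -1.596743]
Step 3: Dot product.
a^T * proj(x) = -2*(-1.204325) - 5*(-1.596743) = 10.3924


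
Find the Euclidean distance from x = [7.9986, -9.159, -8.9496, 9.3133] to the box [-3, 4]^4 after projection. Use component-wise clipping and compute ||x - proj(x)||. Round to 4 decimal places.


Project each component onto [-3, 4].
clip(7.9986) = 4.0, clip(-9.159) = -3.0, clip(-8.9496) = -3.0, clip(9.3133) = 4.0
Projection = [4.0, -3.0, -3.0, 4.0]
Squared diffs: [15.9888, 37.9333, 35.3977, 28.2312]
Distance = sqrt(117.551) = 10.8421


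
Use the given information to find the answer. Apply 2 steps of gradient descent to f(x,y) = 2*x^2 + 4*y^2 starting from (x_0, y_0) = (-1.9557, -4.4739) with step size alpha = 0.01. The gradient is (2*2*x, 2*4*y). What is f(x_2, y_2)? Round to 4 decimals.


Gradient descent on f(x,y) = 2*x^2 + 4*y^2.
Starting point: (-1.9557, -4.4739), alpha = 0.01
Step 1: grad_x = 2*2*-1.9557 = -7.8228, grad_y = 2*4*-4.4739 = -35.7912
  x_1 = -1.9557 - 0.01*-7.8228 = -1.8775
  y_1 = -4.4739 - 0.01*-35.7912 = -4.116
Step 2: grad_x = 2*2*-1.8775 = -7.5099, grad_y = 2*4*-4.116 = -32.9279
  x_2 = -1.8775 - 0.01*-7.5099 = -1.8024
  y_2 = -4.116 - 0.01*-32.9279 = -3.7867
f(-1.8024, -3.7867) = 2*(-1.8024)^2 + 4*(-3.7867)^2 = 63.8538


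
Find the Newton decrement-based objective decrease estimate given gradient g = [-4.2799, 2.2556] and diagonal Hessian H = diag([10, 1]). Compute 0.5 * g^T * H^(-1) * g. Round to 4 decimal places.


Step 1: H is diagonal, so H^(-1) * g = [-0.428, 2.2556].
Step 2: g^T H^(-1) g = sum_i g_i^2 / H_ii
  = (-4.2799)^2/10 + (2.2556)^2/1
  = 1.8318 + 5.0877 = 6.9195
Step 3: Objective decrease = 0.5 * g^T H^(-1) g = 3.4597


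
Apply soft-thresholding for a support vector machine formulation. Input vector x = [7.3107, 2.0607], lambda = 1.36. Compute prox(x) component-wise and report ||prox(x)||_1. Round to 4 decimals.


Soft-thresholding with lambda = 1.36:
prox(7.3107) = sign(7.3107)*max(|7.3107| - 1.36, 0) = 5.9507
prox(2.0607) = sign(2.0607)*max(|2.0607| - 1.36, 0) = 0.7007
prox(x) = [5.9507, 0.7007]
||prox(x)||_1 = 5.9507 + 0.7007 = 6.6514


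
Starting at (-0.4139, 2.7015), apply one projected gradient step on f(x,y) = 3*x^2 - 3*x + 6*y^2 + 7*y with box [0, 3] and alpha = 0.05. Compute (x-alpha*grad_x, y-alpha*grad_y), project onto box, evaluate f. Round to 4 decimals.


Step 1: Compute gradient at (-0.4139, 2.7015).
grad_x = 2*3*-0.4139 - 3 = -5.4834
grad_y = 2*6*2.7015 + 7 = 39.418
Step 2: Gradient step.
x_raw = -0.4139 - 0.05*-5.4834 = -0.1397
y_raw = 2.7015 - 0.05*39.418 = 0.7306
Step 3: Project onto [0, 3].
x_proj = clip(-0.1397) = 0.0
y_proj = clip(0.7306) = 0.7306
Step 4: Evaluate f.
f(0.0, 0.7306) = 8.3169


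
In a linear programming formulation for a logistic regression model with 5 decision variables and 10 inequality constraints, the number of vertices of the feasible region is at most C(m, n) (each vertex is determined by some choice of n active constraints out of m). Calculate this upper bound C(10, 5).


Each vertex corresponds to some choice of n active constraints out of m, so the number of vertices is at most C(m, n) = m! / (n!(m-n)!).
m = 10, n = 5
Numerator: 10 * 9 * 8 * 7 * 6
Denominator: 5! = 120
C(10, 5) = 252


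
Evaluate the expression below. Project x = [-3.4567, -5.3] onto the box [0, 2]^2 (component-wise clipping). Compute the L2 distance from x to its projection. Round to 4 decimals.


Project each component onto [0, 2].
clip(-3.4567) = 0.0, clip(-5.3) = 0.0
Projection = [0.0, 0.0]
Squared diffs: [11.9488, 28.09]
Distance = sqrt(40.0388) = 6.3276


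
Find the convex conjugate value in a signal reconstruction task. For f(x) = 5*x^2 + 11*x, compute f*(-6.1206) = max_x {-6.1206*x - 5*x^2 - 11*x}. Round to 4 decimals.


f*(y) = sup_x {y*x - a*x^2 - b*x} = sup_x {(y-b)*x - a*x^2}
FOC: (y - b) - 2a*x = 0 => x* = (y - b)/(2a)
x* = (-6.1206 - 11)/(2*5) = -1.7121
f*(-6.1206) = (y-b)^2/(4a) = (-6.1206 - 11)^2/(4*5)
= 293.1149/20 = 14.6557


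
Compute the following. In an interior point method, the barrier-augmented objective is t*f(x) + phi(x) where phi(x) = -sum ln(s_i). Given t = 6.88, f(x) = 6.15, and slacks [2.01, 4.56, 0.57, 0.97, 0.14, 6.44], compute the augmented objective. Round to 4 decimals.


Step 1: Compute log-barrier.
ln values: [0.6981, 1.5173, -0.5621, -0.0305, -1.9661, 1.8625]
phi = -(0.6981 + 1.5173 - 0.5621 - 0.0305 - 1.9661 + 1.8625) = -1.5193
Step 2: Compute augmented objective.
t*f(x) = 6.88*6.15 = 42.312
Total = 42.312 - 1.5193 = 40.7927


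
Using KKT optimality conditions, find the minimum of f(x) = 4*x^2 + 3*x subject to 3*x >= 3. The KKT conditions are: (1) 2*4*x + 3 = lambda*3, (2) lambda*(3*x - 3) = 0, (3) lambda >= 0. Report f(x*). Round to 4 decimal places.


Step 1: Try lambda = 0 (constraint inactive).
x_unc = -3/(2*4) = -0.375
Check: 3*-0.375 = -1.125 < 3 -- violated!
Step 2: Constraint must be active: 3*x = 3
x* = 3/3 = 1.0
lambda = (2*4*1.0 + 3)/3 = 3.6667
Step 3: Compute optimal value.
f(x*) = 4*1.0^2 + 3*1.0 = 7.0


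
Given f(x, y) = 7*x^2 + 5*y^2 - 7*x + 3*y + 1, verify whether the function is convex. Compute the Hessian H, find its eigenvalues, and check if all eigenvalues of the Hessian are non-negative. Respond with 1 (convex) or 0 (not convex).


The Hessian of f(x,y) = 7*x^2 + 5*y^2 - 7*x + 3*y + 1 is:
H = [[14, 0], [0, 10]]
Trace = 14 + 10 = 24
Determinant = 14*10 - (0)^2 = 140
Discriminant = (24)^2 - 4*140 = 16.0
Eigenvalues: lambda_1 = 10.0, lambda_2 = 14.0
The function is convex.

1


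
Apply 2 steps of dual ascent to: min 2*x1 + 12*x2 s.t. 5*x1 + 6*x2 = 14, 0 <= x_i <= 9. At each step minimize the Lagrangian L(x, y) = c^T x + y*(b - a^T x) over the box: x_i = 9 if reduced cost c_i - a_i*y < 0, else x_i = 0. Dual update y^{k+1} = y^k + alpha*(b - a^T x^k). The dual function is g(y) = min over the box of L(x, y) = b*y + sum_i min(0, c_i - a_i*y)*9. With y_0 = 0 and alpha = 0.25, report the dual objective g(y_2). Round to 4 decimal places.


Dual ascent for LP: min 2*x1 + 12*x2, 5*x1 + 6*x2 = 14, 0 <= x_i <= 9
Step 1: y^k = 0.0, reduced costs: (2.0, 12.0)
  x^k = (0.0, 0.0), subgradient = b - a^T x = 14.0
  y^{k+1} = 0.0 + 0.25*14.0 = 3.5
Step 2: y^k = 3.5, reduced costs: (-15.5, -9.0)
  x^k = (9.0, 9.0), subgradient = b - a^T x = -85.0
  y^{k+1} = 3.5 + 0.25*-85.0 = -17.75
Dual objective at y_2 = -17.75: reduced costs (90.75, 118.5), box minimizer x = (0.0, 0.0)
g(y_2) = b*y + (c1 - a1*y)*x1 + (c2 - a2*y)*x2 = 14*(-17.75) + 90.75*0.0 + 118.5*0.0 = -248.5 + 0.0 + 0.0 = -248.5


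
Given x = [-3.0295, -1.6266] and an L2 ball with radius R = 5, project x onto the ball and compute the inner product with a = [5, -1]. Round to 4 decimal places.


Step 1: Compute ||x|| (intermediates to 6 decimals).
||x|| = sqrt((-3.0295)^2 + (-1.6266)^2) = 3.43856
Step 2: Project.
Since ||x|| <= R, proj = x (no scaling needed).
proj(x) = [-3.0295, -1.6266]
Step 3: Dot product.
a^T * proj(x) = 5*(-3.0295) - 1*(-1.6266) = -13.5209


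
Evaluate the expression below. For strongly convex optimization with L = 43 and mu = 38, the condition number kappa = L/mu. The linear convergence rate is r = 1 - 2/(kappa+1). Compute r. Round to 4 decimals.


Step 1: Compute the condition number.
kappa = L/mu = 43/38 = 1.1316
Step 2: Compute the convergence rate.
r = 1 - 2/(kappa + 1) = 1 - 2*mu/(L + mu) = (L - mu)/(L + mu) = 5/81 = 0.0617
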